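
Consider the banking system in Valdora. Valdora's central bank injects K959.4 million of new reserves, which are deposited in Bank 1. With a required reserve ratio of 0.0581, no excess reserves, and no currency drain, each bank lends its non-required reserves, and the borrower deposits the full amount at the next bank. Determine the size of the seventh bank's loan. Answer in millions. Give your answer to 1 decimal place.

K631.0 million

Each bank lends a fraction (1 − rr) = 0.9419 of the deposit it receives, so Bank 7 receives 959.4·0.9419^6 and lends 959.4·0.9419^7 ≈ 631.0057 million.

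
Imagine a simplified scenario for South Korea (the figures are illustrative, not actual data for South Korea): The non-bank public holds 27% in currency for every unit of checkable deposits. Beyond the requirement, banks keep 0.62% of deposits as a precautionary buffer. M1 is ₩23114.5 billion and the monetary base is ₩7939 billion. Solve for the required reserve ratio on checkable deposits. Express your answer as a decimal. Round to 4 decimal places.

Using m = M/MB = 23114.5/7939 ≈ 2.911513. Since m = (1 + c)/(c + rr + e), the denominator satisfies c + rr + e = (1 + c)/m = (1 + 0.27) / 2.911513 ≈ 0.436199.
With c = 0.27 and e = 0.0062, the required reserve ratio on checkable deposits is 0.436199 − 0.27 − 0.0062 = 0.159999.

0.1600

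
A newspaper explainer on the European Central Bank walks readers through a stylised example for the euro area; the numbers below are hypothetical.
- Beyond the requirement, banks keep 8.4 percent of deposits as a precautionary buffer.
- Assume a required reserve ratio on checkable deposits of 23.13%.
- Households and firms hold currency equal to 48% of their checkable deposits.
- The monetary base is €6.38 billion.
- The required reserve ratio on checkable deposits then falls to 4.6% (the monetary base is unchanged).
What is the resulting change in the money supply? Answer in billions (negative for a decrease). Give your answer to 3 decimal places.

Initially m₁ = (1 + 0.48) / (0.2313 + 0.084 + 0.48) ≈ 1.86093, so M₁ = 1.86093 × 6.38 ≈ 11.8727 billion.
After the change m₂ = (1 + 0.48) / (0.046 + 0.084 + 0.48) ≈ 2.42623, so M₂ = 2.42623 × 6.38 ≈ 15.4793 billion.
ΔM = M₂ − M₁ = 15.4793 − 11.8727 = 3.6066 billion.

€3.607 billion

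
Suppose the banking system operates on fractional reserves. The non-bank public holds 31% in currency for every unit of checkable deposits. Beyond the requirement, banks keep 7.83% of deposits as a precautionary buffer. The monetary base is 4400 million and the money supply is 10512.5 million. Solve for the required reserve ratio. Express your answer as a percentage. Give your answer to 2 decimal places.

Using m = M/MB = 10512.5/4400 ≈ 2.389205. Since m = (1 + c)/(c + rr + e), the denominator satisfies c + rr + e = (1 + c)/m = (1 + 0.31) / 2.389205 ≈ 0.548300.
With c = 0.31 and e = 0.0783, the required reserve ratio is 0.548300 − 0.31 − 0.0783 = 0.16.

16.00%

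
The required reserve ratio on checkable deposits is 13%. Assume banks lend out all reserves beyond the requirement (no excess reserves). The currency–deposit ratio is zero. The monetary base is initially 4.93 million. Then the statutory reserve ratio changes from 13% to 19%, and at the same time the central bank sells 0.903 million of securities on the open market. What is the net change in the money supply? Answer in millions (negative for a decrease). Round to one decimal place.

Before: m₁ = 1 / (0.13) ≈ 7.6923, MB₁ = 4.93, so M₁ = 7.6923 × 4.93 ≈ 37.923 million.
After: m₂ = 1 / (0.19) ≈ 5.2632, MB₂ = 4.93 − 0.903 = 4.027, so M₂ = 5.2632 × 4.027 ≈ 21.1949 million.
ΔM = M₂ − M₁ = 21.1949 − 37.923 = -16.7281 million.

-16.7 million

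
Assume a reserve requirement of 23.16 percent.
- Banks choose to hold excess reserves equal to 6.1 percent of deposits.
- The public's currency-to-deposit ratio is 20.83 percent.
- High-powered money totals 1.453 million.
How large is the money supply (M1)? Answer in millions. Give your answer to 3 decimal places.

The money multiplier is m = (1 + c) / (rr + e + c) = (1 + 0.2083) / (0.2316 + 0.061 + 0.2083) ≈ 2.41226.
So M = m × MB = 2.41226 × 1.453 ≈ 3.505 million.

3.505 million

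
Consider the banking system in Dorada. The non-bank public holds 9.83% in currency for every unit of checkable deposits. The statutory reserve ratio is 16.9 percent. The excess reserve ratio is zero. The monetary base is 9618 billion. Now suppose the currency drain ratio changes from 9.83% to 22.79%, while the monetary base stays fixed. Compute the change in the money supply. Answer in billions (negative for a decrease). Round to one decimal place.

-9763.6 billion

Initially m₁ = (1 + 0.0983) / (0.169 + 0.0983) ≈ 4.108866, so M₁ = 4.108866 × 9618 ≈ 39519.0732 billion.
After the change m₂ = (1 + 0.2279) / (0.169 + 0.2279) ≈ 3.093726, so M₂ = 3.093726 × 9618 ≈ 29755.4567 billion.
ΔM = M₂ − M₁ = 29755.4567 − 39519.0732 = -9763.6165 billion.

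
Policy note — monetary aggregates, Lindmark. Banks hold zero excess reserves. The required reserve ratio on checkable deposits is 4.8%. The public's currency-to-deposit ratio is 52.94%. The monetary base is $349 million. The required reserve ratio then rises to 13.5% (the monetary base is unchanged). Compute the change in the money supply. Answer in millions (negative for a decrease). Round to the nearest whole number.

Initially m₁ = (1 + 0.5294) / (0.048 + 0.5294) ≈ 2.6488, so M₁ = 2.6488 × 349 = 924.4312 million.
After the change m₂ = (1 + 0.5294) / (0.135 + 0.5294) ≈ 2.3019, so M₂ = 2.3019 × 349 = 803.3631 million.
ΔM = M₂ − M₁ = 803.3631 − 924.4312 = -121.0681 million.

-121 million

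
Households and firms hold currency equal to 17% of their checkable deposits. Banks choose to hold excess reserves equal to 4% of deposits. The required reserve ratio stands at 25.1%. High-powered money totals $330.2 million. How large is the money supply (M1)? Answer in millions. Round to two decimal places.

$838.03 million

The money multiplier is m = (1 + c) / (rr + e + c) = (1 + 0.17) / (0.251 + 0.04 + 0.17) ≈ 2.537961.
So M = m × MB = 2.537961 × 330.2 ≈ 838.0347 million.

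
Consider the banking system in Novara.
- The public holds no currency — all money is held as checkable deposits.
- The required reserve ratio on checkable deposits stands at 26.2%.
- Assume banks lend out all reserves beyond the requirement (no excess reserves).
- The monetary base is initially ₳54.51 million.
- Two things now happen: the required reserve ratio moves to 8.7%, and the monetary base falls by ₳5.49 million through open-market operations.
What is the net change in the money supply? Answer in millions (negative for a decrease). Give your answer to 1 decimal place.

₳355.4 million

Before: m₁ = 1 / (0.262) ≈ 3.8168, MB₁ = 54.51, so M₁ = 3.8168 × 54.51 ≈ 208.0538 million.
After: m₂ = 1 / (0.087) ≈ 11.4943, MB₂ = 54.51 − 5.49 = 49.02, so M₂ = 11.4943 × 49.02 ≈ 563.4506 million.
ΔM = M₂ − M₁ = 563.4506 − 208.0538 = 355.3968 million.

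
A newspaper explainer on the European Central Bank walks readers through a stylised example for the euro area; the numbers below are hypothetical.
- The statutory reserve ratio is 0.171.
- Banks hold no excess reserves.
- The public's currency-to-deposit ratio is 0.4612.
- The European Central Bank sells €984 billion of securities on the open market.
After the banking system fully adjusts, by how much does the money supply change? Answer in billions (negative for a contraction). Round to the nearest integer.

The money multiplier is m = (1 + c) / (rr + c) = (1 + 0.4612) / (0.171 + 0.4612) ≈ 2.3113.
The sale removes 984 billion of base, so ΔM = m × ΔMB = 2.3113 × (−984) = -2274.3192 billion.

-2274 billion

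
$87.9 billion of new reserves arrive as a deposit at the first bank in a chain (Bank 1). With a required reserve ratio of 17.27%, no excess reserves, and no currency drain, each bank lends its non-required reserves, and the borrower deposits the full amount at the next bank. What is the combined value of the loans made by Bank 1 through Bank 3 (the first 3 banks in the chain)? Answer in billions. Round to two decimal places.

$182.65 billion

Bank i lends (1 − rr)^i of the original deposit: Bank 1 lends 87.9·0.8273 ≈ 72.7197, Bank 2 lends 87.9·0.8273² ≈ 60.1610, and so on.
Summing a geometric series: total = 87.9·[0.8273·(1 − 0.8273^3) / (1 − 0.8273)] ≈ 182.6518 billion.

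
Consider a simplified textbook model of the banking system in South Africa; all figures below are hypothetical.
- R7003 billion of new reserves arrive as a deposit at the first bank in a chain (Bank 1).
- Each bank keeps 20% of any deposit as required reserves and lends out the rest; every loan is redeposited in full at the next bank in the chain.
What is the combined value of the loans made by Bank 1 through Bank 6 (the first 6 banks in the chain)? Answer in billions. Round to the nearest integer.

R20669 billion

Bank i lends (1 − rr)^i of the original deposit: Bank 1 lends 7003·0.8000 = 5602.4000, Bank 2 lends 7003·0.8000² = 4481.9200, and so on.
Summing a geometric series: total = 7003·[0.8000·(1 − 0.8000^6) / (1 − 0.8000)] ≈ 20668.8223 billion.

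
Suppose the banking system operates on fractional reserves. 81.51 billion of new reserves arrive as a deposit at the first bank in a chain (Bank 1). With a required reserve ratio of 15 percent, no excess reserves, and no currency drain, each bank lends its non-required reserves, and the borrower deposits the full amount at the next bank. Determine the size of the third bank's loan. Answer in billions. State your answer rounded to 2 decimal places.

Each bank lends a fraction (1 − rr) = 0.8500 of the deposit it receives, so Bank 3 receives 81.51·0.8500^2 and lends 81.51·0.8500^3 ≈ 50.0573 billion.

50.06 billion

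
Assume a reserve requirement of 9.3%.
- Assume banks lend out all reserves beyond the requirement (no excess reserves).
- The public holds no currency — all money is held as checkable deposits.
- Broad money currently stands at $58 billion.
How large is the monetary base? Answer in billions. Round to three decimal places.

With no currency drain and no excess reserves, the money multiplier is m = 1/rr = 1/0.093 ≈ 10.752688.
The monetary base is MB = M / m = 58 / 10.752688 ≈ 5.394 billion.

$5.394 billion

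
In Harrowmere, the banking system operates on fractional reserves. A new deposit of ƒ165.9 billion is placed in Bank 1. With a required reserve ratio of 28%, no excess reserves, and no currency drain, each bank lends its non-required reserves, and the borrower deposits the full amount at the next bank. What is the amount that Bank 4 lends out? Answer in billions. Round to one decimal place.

Each bank lends a fraction (1 − rr) = 0.7200 of the deposit it receives, so Bank 4 receives 165.9·0.7200^3 and lends 165.9·0.7200^4 ≈ 44.5837 billion.

ƒ44.6 billion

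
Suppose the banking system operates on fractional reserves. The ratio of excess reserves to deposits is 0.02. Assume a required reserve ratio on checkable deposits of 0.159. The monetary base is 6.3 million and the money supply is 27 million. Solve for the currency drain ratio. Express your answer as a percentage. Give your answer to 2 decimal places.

Using m = M/MB = 27/6.3 ≈ 4.285714. From m = (1 + c)/(c + rr + e), rearranging gives 1 + c = m·(c + rr + e), so c·(1 − m) = m·(rr + e) − 1.
Hence c = [m·(rr + e) − 1]/(1 − m) = [4.285714 × (0.159 + 0.02) − 1] / (1 − 4.285714) ≈ 0.070870.

7.09%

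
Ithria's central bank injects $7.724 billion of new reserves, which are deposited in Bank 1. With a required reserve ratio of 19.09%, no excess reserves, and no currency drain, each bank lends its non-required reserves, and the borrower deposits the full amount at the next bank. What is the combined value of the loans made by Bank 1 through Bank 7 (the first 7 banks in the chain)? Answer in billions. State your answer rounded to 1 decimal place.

$25.3 billion

Bank i lends (1 − rr)^i of the original deposit: Bank 1 lends 7.724·0.8091 ≈ 6.2495, Bank 2 lends 7.724·0.8091² ≈ 5.0565, and so on.
Summing a geometric series: total = 7.724·[0.8091·(1 − 0.8091^7) / (1 − 0.8091)] ≈ 25.3059 billion.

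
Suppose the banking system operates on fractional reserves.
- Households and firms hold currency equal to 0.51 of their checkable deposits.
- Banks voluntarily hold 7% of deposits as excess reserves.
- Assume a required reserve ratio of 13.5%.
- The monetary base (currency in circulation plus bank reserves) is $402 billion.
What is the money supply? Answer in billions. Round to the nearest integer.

$849 billion

The money multiplier is m = (1 + c) / (rr + e + c) = (1 + 0.51) / (0.135 + 0.07 + 0.51) ≈ 2.1119.
So M = m × MB = 2.1119 × 402 = 848.9838 billion.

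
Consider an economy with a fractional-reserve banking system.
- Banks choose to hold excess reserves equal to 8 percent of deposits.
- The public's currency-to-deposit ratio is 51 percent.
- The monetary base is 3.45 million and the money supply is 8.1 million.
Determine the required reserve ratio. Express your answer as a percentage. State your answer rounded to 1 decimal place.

Using m = M/MB = 8.1/3.45 ≈ 2.347826. Since m = (1 + c)/(c + rr + e), the denominator satisfies c + rr + e = (1 + c)/m = (1 + 0.51) / 2.347826 ≈ 0.643148.
With c = 0.51 and e = 0.08, the required reserve ratio is 0.643148 − 0.51 − 0.08 = 0.053148.

5.3%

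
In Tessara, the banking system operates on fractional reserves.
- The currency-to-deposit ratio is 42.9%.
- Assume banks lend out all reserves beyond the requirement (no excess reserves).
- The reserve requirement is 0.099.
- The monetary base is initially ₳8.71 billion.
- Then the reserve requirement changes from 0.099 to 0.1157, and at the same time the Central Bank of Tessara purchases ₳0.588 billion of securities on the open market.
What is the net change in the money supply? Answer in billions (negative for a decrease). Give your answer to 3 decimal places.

₳0.820 billion

Before: m₁ = (1 + 0.429) / (0.099 + 0.429) ≈ 2.70644, MB₁ = 8.71, so M₁ = 2.70644 × 8.71 ≈ 23.5731 billion.
After: m₂ = (1 + 0.429) / (0.1157 + 0.429) ≈ 2.62346, MB₂ = 8.71 + 0.588 = 9.298, so M₂ = 2.62346 × 9.298 ≈ 24.3929 billion.
ΔM = M₂ − M₁ = 24.3929 − 23.5731 = 0.8198 billion.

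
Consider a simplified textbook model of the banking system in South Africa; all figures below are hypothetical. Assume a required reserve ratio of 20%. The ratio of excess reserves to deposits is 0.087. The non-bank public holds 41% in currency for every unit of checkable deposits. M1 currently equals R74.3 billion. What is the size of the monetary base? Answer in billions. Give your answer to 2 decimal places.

R36.73 billion

The money multiplier is m = (1 + c) / (rr + e + c) = (1 + 0.41) / (0.2 + 0.087 + 0.41) ≈ 2.02296.
MB = M / m = 74.3 / 2.02296 ≈ 36.7284 billion.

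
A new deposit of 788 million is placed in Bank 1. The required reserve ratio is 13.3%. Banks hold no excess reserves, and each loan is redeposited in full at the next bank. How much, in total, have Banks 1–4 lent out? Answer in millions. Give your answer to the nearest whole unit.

2234 million

Bank i lends (1 − rr)^i of the original deposit: Bank 1 lends 788·0.8670 = 683.1960, Bank 2 lends 788·0.8670² ≈ 592.3309, and so on.
Summing a geometric series: total = 788·[0.8670·(1 − 0.8670^4) / (1 − 0.8670)] ≈ 2234.3265 million.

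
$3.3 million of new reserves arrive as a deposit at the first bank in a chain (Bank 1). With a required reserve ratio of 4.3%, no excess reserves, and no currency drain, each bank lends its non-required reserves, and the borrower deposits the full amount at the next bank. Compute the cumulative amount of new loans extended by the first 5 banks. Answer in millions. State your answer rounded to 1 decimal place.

Bank i lends (1 − rr)^i of the original deposit: Bank 1 lends 3.3·0.9570 = 3.1581, Bank 2 lends 3.3·0.9570² ≈ 3.0223, and so on.
Summing a geometric series: total = 3.3·[0.9570·(1 − 0.9570^5) / (1 − 0.9570)] ≈ 14.4897 million.

$14.5 million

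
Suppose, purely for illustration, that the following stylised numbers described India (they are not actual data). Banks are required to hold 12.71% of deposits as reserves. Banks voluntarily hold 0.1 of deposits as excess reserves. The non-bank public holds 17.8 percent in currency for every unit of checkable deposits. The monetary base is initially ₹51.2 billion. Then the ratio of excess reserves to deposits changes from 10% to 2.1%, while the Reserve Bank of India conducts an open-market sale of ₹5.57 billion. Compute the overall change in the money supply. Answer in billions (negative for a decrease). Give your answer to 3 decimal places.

₹15.948 billion

Before: m₁ = (1 + 0.178) / (0.1271 + 0.1 + 0.178) ≈ 2.907924, MB₁ = 51.2, so M₁ = 2.907924 × 51.2 ≈ 148.8857 billion.
After: m₂ = (1 + 0.178) / (0.1271 + 0.021 + 0.178) ≈ 3.612389, MB₂ = 51.2 − 5.57 = 45.63, so M₂ = 3.612389 × 45.63 ≈ 164.8333 billion.
ΔM = M₂ − M₁ = 164.8333 − 148.8857 = 15.9476 billion.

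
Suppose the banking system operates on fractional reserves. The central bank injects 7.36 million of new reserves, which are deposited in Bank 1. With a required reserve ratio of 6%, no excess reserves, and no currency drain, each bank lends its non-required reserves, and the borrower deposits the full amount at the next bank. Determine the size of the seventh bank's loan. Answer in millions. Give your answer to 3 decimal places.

Each bank lends a fraction (1 − rr) = 0.9400 of the deposit it receives, so Bank 7 receives 7.36·0.9400^6 and lends 7.36·0.9400^7 ≈ 4.7728 million.

4.773 million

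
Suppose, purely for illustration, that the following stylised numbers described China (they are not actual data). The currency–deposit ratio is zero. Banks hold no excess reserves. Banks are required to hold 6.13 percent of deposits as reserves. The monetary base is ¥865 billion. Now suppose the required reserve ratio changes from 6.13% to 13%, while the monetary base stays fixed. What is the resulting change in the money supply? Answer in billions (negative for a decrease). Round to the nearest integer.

Initially m₁ = 1 / (0.0613) ≈ 16.3132, so M₁ = 16.3132 × 865 = 14110.918 billion.
After the change m₂ = 1 / (0.13) ≈ 7.6923, so M₂ = 7.6923 × 865 = 6653.8395 billion.
ΔM = M₂ − M₁ = 6653.8395 − 14110.918 = -7457.0785 billion.

-7457 billion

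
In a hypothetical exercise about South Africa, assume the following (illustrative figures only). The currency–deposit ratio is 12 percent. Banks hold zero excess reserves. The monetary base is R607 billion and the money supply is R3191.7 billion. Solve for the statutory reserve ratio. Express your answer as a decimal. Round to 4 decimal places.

Using m = M/MB = 3191.7/607 ≈ 5.258155. Since m = (1 + c)/(c + rr + e), the denominator satisfies c + rr + e = (1 + c)/m = (1 + 0.12) / 5.258155 ≈ 0.213002.
With c = 0.12 and e = 0, the statutory reserve ratio is 0.213002 − 0.12 − 0 = 0.093002.

0.0930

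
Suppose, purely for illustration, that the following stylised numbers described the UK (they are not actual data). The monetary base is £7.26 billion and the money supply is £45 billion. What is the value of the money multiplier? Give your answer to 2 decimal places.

6.20

The money multiplier is m = M / MB = 45 / 7.26 ≈ 6.19835.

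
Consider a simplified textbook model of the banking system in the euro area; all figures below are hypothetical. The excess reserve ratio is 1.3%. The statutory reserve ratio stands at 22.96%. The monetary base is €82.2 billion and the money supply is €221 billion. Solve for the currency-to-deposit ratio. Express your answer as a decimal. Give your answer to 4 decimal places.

0.2059

Using m = M/MB = 221/82.2 ≈ 2.688564. From m = (1 + c)/(c + rr + e), rearranging gives 1 + c = m·(c + rr + e), so c·(1 − m) = m·(rr + e) − 1.
Hence c = [m·(rr + e) − 1]/(1 − m) = [2.688564 × (0.2296 + 0.013) − 1] / (1 − 2.688564) ≈ 0.205947.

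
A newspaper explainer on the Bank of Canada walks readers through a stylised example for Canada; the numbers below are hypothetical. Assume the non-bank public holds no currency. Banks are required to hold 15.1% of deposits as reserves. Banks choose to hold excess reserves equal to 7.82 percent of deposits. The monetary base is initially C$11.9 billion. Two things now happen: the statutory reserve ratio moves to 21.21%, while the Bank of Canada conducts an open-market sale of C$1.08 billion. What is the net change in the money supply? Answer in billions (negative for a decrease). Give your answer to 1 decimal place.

-14.6 billion

Before: m₁ = 1 / (0.151 + 0.0782) ≈ 4.3630, MB₁ = 11.9, so M₁ = 4.3630 × 11.9 = 51.9197 billion.
After: m₂ = 1 / (0.2121 + 0.0782) ≈ 3.4447, MB₂ = 11.9 − 1.08 = 10.82, so M₂ = 3.4447 × 10.82 ≈ 37.2717 billion.
ΔM = M₂ − M₁ = 37.2717 − 51.9197 = -14.648 billion.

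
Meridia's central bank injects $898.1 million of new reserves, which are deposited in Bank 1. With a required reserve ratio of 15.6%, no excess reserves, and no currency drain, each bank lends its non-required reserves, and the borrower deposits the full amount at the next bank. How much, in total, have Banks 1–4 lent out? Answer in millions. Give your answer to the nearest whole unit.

Bank i lends (1 − rr)^i of the original deposit: Bank 1 lends 898.1·0.8440 = 757.9964, Bank 2 lends 898.1·0.8440² ≈ 639.7490, and so on.
Summing a geometric series: total = 898.1·[0.8440·(1 − 0.8440^4) / (1 − 0.8440)] ≈ 2393.4097 million.

$2393 million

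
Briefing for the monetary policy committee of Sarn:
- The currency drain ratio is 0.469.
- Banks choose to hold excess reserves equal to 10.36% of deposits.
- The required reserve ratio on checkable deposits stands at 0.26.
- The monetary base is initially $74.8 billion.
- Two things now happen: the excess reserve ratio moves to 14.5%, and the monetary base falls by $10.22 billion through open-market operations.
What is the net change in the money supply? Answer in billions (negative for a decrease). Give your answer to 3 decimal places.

Before: m₁ = (1 + 0.469) / (0.26 + 0.1036 + 0.469) ≈ 1.764353, MB₁ = 74.8, so M₁ = 1.764353 × 74.8 ≈ 131.9736 billion.
After: m₂ = (1 + 0.469) / (0.26 + 0.145 + 0.469) ≈ 1.680778, MB₂ = 74.8 − 10.22 = 64.58, so M₂ = 1.680778 × 64.58 ≈ 108.5446 billion.
ΔM = M₂ − M₁ = 108.5446 − 131.9736 = -23.429 billion.

-23.429 billion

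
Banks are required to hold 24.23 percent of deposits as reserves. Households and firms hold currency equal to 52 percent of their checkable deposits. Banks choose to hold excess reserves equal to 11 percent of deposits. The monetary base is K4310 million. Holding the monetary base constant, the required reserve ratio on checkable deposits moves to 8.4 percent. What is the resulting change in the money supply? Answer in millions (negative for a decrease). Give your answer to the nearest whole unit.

Initially m₁ = (1 + 0.52) / (0.2423 + 0.11 + 0.52) ≈ 1.74252, so M₁ = 1.74252 × 4310 = 7510.2612 million.
After the change m₂ = (1 + 0.52) / (0.084 + 0.11 + 0.52) ≈ 2.12885, so M₂ = 2.12885 × 4310 = 9175.3435 million.
ΔM = M₂ − M₁ = 9175.3435 − 7510.2612 = 1665.0823 million.

K1665 million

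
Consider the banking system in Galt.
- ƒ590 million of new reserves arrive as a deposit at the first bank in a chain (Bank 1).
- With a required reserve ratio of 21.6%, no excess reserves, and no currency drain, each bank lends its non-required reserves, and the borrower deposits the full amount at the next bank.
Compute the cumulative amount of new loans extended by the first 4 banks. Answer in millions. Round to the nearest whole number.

Bank i lends (1 − rr)^i of the original deposit: Bank 1 lends 590·0.7840 = 462.5600, Bank 2 lends 590·0.7840² ≈ 362.6470, and so on.
Summing a geometric series: total = 590·[0.7840·(1 − 0.7840^4) / (1 − 0.7840)] ≈ 1332.4255 million.

ƒ1332 million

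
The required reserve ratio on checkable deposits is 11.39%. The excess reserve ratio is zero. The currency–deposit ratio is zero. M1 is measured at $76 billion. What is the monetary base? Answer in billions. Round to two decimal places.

$8.66 billion

With no currency drain and no excess reserves, the money multiplier is m = 1/rr = 1/0.1139 ≈ 8.77963.
The monetary base is MB = M / m = 76 / 8.77963 ≈ 8.6564 billion.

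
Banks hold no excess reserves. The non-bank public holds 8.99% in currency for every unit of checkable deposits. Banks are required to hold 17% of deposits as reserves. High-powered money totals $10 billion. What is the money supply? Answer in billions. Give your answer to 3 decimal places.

The money multiplier is m = (1 + c) / (rr + c) = (1 + 0.0899) / (0.17 + 0.0899) ≈ 4.19354.
So M = m × MB = 4.19354 × 10 = 41.9354 billion.

$41.935 billion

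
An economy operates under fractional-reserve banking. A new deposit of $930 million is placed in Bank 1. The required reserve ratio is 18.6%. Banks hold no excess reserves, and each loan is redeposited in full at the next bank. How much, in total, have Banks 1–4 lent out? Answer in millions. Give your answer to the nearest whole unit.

Bank i lends (1 − rr)^i of the original deposit: Bank 1 lends 930·0.8140 = 757.0200, Bank 2 lends 930·0.8140² ≈ 616.2143, and so on.
Summing a geometric series: total = 930·[0.8140·(1 − 0.8140^4) / (1 − 0.8140)] ≈ 2283.1338 million.

$2283 million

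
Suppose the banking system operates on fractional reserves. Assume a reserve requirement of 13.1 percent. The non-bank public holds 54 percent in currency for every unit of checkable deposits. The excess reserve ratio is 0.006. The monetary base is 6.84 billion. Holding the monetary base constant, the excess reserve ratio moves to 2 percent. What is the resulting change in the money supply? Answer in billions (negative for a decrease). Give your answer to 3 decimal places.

-0.315 billion

Initially m₁ = (1 + 0.54) / (0.131 + 0.006 + 0.54) ≈ 2.27474, so M₁ = 2.27474 × 6.84 ≈ 15.5592 billion.
After the change m₂ = (1 + 0.54) / (0.131 + 0.02 + 0.54) ≈ 2.22865, so M₂ = 2.22865 × 6.84 ≈ 15.244 billion.
ΔM = M₂ − M₁ = 15.244 − 15.5592 = -0.3152 billion.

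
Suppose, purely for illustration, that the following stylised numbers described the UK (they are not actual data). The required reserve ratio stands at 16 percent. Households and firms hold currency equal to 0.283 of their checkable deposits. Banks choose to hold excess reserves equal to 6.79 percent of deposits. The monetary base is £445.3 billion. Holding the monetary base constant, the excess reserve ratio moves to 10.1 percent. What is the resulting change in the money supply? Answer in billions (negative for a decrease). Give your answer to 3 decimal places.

Initially m₁ = (1 + 0.283) / (0.16 + 0.0679 + 0.283) ≈ 2.5112546, so M₁ = 2.5112546 × 445.3 ≈ 1118.2617 billion.
After the change m₂ = (1 + 0.283) / (0.16 + 0.101 + 0.283) ≈ 2.3584559, so M₂ = 2.3584559 × 445.3 ≈ 1050.2204 billion.
ΔM = M₂ − M₁ = 1050.2204 − 1118.2617 = -68.0413 billion.

-68.041 billion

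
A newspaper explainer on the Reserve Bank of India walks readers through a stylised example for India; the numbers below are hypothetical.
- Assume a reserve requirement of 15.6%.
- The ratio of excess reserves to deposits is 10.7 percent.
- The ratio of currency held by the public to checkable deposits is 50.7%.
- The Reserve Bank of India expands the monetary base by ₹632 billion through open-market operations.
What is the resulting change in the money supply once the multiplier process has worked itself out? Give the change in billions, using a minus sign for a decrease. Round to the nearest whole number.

The money multiplier is m = (1 + c) / (rr + e + c) = (1 + 0.507) / (0.156 + 0.107 + 0.507) ≈ 1.9571.
The purchase adds 632 billion of base, so ΔM = m × ΔMB = 1.9571 × (+632) = 1236.8872 billion.

₹1237 billion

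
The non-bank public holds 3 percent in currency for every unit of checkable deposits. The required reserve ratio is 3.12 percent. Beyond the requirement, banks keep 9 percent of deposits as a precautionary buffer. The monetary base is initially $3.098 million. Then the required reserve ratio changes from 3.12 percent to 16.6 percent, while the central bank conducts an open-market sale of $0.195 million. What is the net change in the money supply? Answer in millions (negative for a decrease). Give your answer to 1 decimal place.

Before: m₁ = (1 + 0.03) / (0.0312 + 0.09 + 0.03) ≈ 6.8122, MB₁ = 3.098, so M₁ = 6.8122 × 3.098 ≈ 21.1042 million.
After: m₂ = (1 + 0.03) / (0.166 + 0.09 + 0.03) ≈ 3.6014, MB₂ = 3.098 − 0.195 = 2.903, so M₂ = 3.6014 × 2.903 ≈ 10.4549 million.
ΔM = M₂ − M₁ = 10.4549 − 21.1042 = -10.6493 million.

-10.6 million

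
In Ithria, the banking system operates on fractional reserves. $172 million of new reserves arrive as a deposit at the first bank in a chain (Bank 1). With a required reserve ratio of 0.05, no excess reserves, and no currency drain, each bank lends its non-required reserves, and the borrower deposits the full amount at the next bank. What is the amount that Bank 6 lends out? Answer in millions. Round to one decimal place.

$126.4 million

Each bank lends a fraction (1 − rr) = 0.9500 of the deposit it receives, so Bank 6 receives 172·0.9500^5 and lends 172·0.9500^6 ≈ 126.4358 million.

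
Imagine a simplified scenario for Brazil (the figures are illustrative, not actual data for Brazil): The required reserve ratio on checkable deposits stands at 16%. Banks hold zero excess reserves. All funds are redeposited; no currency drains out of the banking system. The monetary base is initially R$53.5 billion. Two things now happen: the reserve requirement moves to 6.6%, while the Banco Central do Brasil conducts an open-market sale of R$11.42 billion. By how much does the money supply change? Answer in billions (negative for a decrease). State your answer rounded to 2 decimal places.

R$303.20 billion

Before: m₁ = 1 / (0.16) = 6.25, MB₁ = 53.5, so M₁ = 6.25 × 53.5 = 334.375 billion.
After: m₂ = 1 / (0.066) ≈ 15.15152, MB₂ = 53.5 − 11.42 = 42.08, so M₂ = 15.15152 × 42.08 ≈ 637.576 billion.
ΔM = M₂ − M₁ = 637.576 − 334.375 = 303.201 billion.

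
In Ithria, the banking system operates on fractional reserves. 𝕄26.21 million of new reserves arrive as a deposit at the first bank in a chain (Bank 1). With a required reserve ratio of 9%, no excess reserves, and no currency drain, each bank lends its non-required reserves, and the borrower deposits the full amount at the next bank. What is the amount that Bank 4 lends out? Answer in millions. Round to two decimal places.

Each bank lends a fraction (1 − rr) = 0.9100 of the deposit it receives, so Bank 4 receives 26.21·0.9100^3 and lends 26.21·0.9100^4 ≈ 17.9735 million.

𝕄17.97 million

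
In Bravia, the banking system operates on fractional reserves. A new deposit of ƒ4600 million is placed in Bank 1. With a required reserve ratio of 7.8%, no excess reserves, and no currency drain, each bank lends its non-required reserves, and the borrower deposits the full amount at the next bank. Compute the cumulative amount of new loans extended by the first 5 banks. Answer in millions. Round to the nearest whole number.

Bank i lends (1 − rr)^i of the original deposit: Bank 1 lends 4600·0.9220 = 4241.2000, Bank 2 lends 4600·0.9220² = 3910.3864, and so on.
Summing a geometric series: total = 4600·[0.9220·(1 − 0.9220^5) / (1 − 0.9220)] ≈ 18145.9922 million.

ƒ18146 million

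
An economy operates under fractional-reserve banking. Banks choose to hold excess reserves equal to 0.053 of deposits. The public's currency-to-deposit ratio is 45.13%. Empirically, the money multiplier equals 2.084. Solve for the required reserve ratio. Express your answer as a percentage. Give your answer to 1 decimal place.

Using m = 2.084. Since m = (1 + c)/(c + rr + e), the denominator satisfies c + rr + e = (1 + c)/m = (1 + 0.4513) / 2.084 ≈ 0.696401.
With c = 0.4513 and e = 0.053, the required reserve ratio is 0.696401 − 0.4513 − 0.053 = 0.192101.

19.2%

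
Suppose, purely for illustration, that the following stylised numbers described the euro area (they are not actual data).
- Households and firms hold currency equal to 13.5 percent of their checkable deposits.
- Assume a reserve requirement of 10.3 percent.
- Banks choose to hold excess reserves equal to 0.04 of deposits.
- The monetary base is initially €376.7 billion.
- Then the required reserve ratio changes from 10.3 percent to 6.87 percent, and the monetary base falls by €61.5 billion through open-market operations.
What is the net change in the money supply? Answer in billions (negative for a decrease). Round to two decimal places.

-69.96 billion

Before: m₁ = (1 + 0.135) / (0.103 + 0.04 + 0.135) ≈ 4.082734, MB₁ = 376.7, so M₁ = 4.082734 × 376.7 ≈ 1537.9659 billion.
After: m₂ = (1 + 0.135) / (0.0687 + 0.04 + 0.135) ≈ 4.657366, MB₂ = 376.7 − 61.5 = 315.2, so M₂ = 4.657366 × 315.2 ≈ 1468.0018 billion.
ΔM = M₂ − M₁ = 1468.0018 − 1537.9659 = -69.9641 billion.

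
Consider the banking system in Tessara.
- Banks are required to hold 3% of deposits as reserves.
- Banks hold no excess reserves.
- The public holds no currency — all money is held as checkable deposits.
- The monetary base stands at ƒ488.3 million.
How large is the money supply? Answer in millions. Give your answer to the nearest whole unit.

With no currency drain or excess reserves, the money multiplier is m = 1/rr = 1/0.03 ≈ 33.3333.
Money supply M = m × MB = 33.3333 × 488.3 ≈ 16276.6504 million.

ƒ16277 million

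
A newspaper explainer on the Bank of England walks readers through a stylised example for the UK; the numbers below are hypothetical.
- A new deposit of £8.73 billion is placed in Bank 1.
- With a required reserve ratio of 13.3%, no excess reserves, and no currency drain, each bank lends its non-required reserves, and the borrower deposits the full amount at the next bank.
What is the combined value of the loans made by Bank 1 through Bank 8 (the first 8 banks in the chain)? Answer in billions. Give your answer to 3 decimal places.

Bank i lends (1 − rr)^i of the original deposit: Bank 1 lends 8.73·0.8670 ≈ 7.5689, Bank 2 lends 8.73·0.8670² ≈ 6.5622, and so on.
Summing a geometric series: total = 8.73·[0.8670·(1 − 0.8670^8) / (1 − 0.8670)] ≈ 38.7400 billion.

£38.740 billion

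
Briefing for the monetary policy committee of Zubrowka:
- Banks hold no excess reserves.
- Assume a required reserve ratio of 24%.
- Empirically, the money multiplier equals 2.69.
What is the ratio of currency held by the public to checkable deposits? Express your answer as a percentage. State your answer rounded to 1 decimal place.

21.0%

Using m = 2.69. From m = (1 + c)/(c + rr + e), rearranging gives 1 + c = m·(c + rr + e), so c·(1 − m) = m·(rr + e) − 1.
Hence c = [m·(rr + e) − 1]/(1 − m) = [2.69 × (0.24 + 0) − 1] / (1 − 2.69) ≈ 0.209704.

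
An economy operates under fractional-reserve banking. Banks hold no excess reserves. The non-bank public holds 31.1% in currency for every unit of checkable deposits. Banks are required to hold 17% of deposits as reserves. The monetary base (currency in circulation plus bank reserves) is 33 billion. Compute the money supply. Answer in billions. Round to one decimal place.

89.9 billion

The money multiplier is m = (1 + c) / (rr + c) = (1 + 0.311) / (0.17 + 0.311) ≈ 2.7256.
So M = m × MB = 2.7256 × 33 = 89.9448 billion.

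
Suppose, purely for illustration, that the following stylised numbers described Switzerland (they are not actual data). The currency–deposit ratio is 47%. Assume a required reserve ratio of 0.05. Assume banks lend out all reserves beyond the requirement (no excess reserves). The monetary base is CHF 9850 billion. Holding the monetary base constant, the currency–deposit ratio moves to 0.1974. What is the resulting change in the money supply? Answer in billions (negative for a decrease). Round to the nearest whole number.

Initially m₁ = (1 + 0.47) / (0.05 + 0.47) ≈ 2.82692, so M₁ = 2.82692 × 9850 = 27845.162 billion.
After the change m₂ = (1 + 0.1974) / (0.05 + 0.1974) ≈ 4.83994, so M₂ = 4.83994 × 9850 = 47673.409 billion.
ΔM = M₂ − M₁ = 47673.409 − 27845.162 = 19828.247 billion.

CHF 19828 billion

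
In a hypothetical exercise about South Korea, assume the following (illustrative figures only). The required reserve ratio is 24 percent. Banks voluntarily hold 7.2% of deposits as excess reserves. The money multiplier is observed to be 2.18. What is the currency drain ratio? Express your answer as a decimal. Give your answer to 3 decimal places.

Using m = 2.18. From m = (1 + c)/(c + rr + e), rearranging gives 1 + c = m·(c + rr + e), so c·(1 − m) = m·(rr + e) − 1.
Hence c = [m·(rr + e) − 1]/(1 − m) = [2.18 × (0.24 + 0.072) − 1] / (1 − 2.18) ≈ 0.271051.

0.271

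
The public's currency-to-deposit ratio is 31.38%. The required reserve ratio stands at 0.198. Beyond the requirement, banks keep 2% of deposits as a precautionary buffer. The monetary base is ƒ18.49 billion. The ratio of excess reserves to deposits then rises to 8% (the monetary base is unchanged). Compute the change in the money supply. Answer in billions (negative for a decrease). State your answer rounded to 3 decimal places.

-4.631 billion

Initially m₁ = (1 + 0.3138) / (0.198 + 0.02 + 0.3138) ≈ 2.470478, so M₁ = 2.470478 × 18.49 ≈ 45.6791 billion.
After the change m₂ = (1 + 0.3138) / (0.198 + 0.08 + 0.3138) ≈ 2.220007, so M₂ = 2.220007 × 18.49 ≈ 41.0479 billion.
ΔM = M₂ − M₁ = 41.0479 − 45.6791 = -4.6312 billion.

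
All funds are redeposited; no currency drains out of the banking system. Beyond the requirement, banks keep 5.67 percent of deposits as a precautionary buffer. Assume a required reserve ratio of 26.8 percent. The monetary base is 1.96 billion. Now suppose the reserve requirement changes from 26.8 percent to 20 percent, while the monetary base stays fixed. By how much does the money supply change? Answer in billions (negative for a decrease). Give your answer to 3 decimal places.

1.599 billion

Initially m₁ = 1 / (0.268 + 0.0567) ≈ 3.07977, so M₁ = 3.07977 × 1.96 ≈ 6.0363 billion.
After the change m₂ = 1 / (0.2 + 0.0567) ≈ 3.89560, so M₂ = 3.89560 × 1.96 ≈ 7.6354 billion.
ΔM = M₂ − M₁ = 7.6354 − 6.0363 = 1.5991 billion.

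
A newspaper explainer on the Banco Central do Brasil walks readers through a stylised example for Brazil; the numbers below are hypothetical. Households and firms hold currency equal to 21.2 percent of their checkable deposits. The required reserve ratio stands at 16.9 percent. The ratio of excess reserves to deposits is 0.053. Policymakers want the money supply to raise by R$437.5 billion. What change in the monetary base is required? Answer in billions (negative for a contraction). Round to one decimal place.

R$156.7 billion

The money multiplier is m = (1 + c) / (rr + e + c) = (1 + 0.212) / (0.169 + 0.053 + 0.212) ≈ 2.79263.
ΔMB = ΔM / m = (+437.5) / 2.79263 ≈ 156.6624 billion.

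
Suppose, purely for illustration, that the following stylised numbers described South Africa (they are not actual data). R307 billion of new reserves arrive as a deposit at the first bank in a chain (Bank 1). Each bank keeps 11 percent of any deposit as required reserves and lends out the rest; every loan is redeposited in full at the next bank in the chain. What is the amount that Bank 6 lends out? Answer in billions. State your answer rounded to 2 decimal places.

R152.57 billion

Each bank lends a fraction (1 − rr) = 0.8900 of the deposit it receives, so Bank 6 receives 307·0.8900^5 and lends 307·0.8900^6 ≈ 152.5733 billion.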